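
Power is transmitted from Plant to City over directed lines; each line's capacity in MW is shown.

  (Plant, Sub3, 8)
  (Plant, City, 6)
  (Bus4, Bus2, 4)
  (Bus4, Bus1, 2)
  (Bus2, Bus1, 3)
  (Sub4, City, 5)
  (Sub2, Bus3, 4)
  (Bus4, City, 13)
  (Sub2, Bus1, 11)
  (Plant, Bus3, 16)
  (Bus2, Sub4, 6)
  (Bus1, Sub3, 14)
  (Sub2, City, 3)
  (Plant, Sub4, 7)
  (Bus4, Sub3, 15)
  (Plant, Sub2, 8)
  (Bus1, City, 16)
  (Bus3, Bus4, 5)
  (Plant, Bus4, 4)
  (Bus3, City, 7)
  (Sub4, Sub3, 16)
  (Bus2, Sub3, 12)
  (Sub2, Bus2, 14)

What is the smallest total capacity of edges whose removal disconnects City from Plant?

35

Augment Plant→City: bottleneck 6, flow now 6.
Augment Plant→Sub2→City: bottleneck 3, flow now 9.
Augment Plant→Bus3→City: bottleneck 7, flow now 16.
Augment Plant→Bus4→City: bottleneck 4, flow now 20.
Augment Plant→Sub4→City: bottleneck 5, flow now 25.
Augment Plant→Sub2→Bus1→City: bottleneck 5, flow now 30.
Augment Plant→Bus3→Bus4→City: bottleneck 5, flow now 35.
No augmenting path remains; maximum flow = 35.
By max-flow min-cut, the minimum cut capacity equals the max flow.
In the residual graph, reachable from Plant: {Plant, Bus3, Sub4, Sub3}.
Min-cut edges: Plant→Sub2 (8), Plant→Bus4 (4), Plant→City (6), Bus3→Bus4 (5), Bus3→City (7), Sub4→City (5); capacity 8 + 4 + 6 + 5 + 7 + 5 = 35.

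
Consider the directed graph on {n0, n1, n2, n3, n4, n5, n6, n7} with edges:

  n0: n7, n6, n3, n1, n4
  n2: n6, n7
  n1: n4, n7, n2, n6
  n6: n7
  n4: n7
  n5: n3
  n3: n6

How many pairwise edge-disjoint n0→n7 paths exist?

4

Assign every edge capacity 1; by Menger, the answer equals the max flow.
Path n0→n7 (+1); total 1.
Path n0→n1→n7 (+1); total 2.
Path n0→n4→n7 (+1); total 3.
Path n0→n6→n7 (+1); total 4.
No residual n0→n7 path; max flow = 4.
Certifying cut of size 4: {n0→n1, n0→n4, n0→n7, n6→n7}.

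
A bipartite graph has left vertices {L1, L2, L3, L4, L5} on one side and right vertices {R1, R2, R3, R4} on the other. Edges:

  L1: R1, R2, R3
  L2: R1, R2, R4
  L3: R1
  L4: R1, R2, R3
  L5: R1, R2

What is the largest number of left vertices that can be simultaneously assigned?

Unit-capacity flow: source→left, listed edges, right→sink; max matching = max flow.
Augmenting path L1→R1 (+1); matched 1.
Augmenting path L2→R2 (+1); matched 2.
Augmenting path L4→R3 (+1); matched 3.
Augmenting path L5→R2→L2→R4 (+1); matched 4.
No augmenting path remains; maximum matching = 4.
König certificate: {L2, R1, R2, R3} is a vertex cover of size 4 (every listed pair touches it), so no matching can be larger.

4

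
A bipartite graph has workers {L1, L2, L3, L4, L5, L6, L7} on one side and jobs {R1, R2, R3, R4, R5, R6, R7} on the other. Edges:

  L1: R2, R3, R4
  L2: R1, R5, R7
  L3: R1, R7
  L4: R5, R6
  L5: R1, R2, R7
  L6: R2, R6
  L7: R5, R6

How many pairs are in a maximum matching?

6

Unit-capacity flow: source→left, listed edges, right→sink; max matching = max flow.
Augmenting path L1→R2 (+1); matched 1.
Augmenting path L2→R1 (+1); matched 2.
Augmenting path L3→R7 (+1); matched 3.
Augmenting path L4→R5 (+1); matched 4.
Augmenting path L6→R6 (+1); matched 5.
Augmenting path L5→R2→L1→R3 (+1); matched 6.
No augmenting path remains; maximum matching = 6.
König certificate: {L1, R1, R2, R5, R6, R7} is a vertex cover of size 6 (every listed pair touches it), so no matching can be larger.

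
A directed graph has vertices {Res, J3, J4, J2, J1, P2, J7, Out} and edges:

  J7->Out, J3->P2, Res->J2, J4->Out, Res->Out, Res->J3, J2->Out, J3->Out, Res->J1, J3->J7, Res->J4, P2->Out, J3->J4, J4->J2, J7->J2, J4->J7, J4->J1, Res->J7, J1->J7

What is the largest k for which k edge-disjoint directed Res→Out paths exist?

Assign every edge capacity 1; by Menger, the answer equals the max flow.
Path Res→Out (+1); total 1.
Path Res→J3→Out (+1); total 2.
Path Res→J4→Out (+1); total 3.
Path Res→J2→Out (+1); total 4.
Path Res→J7→Out (+1); total 5.
No residual Res→Out path; max flow = 5.
Certifying cut of size 5: {J2→Out, J7→Out, Res→J3, Res→J4, Res→Out}.

5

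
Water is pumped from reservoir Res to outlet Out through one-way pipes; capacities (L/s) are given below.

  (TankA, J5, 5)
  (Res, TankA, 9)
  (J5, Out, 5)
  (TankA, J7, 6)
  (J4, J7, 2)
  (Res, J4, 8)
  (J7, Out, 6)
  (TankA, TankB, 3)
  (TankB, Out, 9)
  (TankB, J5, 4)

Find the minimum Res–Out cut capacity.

11

Augment Res→TankA→TankB→Out: bottleneck 3, flow now 3.
Augment Res→TankA→J7→Out: bottleneck 6, flow now 9.
Augment Res→J4→J7→TankA→J5→Out: bottleneck 2, flow now 11. (uses reverse residual edge)
No augmenting path remains; maximum flow = 11.
By max-flow min-cut, the minimum cut capacity equals the max flow.
In the residual graph, reachable from Res: {Res, J4}.
Min-cut edges: Res→TankA (9), J4→J7 (2); capacity 9 + 2 = 11.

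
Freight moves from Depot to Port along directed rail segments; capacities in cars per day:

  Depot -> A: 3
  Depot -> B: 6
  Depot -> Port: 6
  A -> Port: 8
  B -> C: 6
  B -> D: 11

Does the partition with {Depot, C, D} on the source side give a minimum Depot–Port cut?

No — its capacity is 15, but the minimum cut has capacity 9.

Given cut capacity: 3 + 6 + 6 = 15.
Augment Depot→Port: bottleneck 6, flow now 6.
Augment Depot→A→Port: bottleneck 3, flow now 9.
No augmenting path remains; maximum flow = 9.
In the residual graph, reachable from Depot: {Depot, B, C, D}.
Min-cut edges: Depot→A (3), Depot→Port (6); capacity 3 + 6 = 9.
Cut capacity 15 exceeds the max flow 9, so it is not minimum.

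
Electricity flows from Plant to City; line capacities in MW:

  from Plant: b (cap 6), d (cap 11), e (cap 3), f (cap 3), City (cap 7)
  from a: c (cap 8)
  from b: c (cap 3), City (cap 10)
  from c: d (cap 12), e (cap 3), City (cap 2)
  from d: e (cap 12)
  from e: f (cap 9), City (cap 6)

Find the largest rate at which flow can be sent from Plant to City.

Augment Plant→City: bottleneck 7, flow now 7.
Augment Plant→b→City: bottleneck 6, flow now 13.
Augment Plant→e→City: bottleneck 3, flow now 16.
Augment Plant→d→e→City: bottleneck 3, flow now 19.
No augmenting path remains; maximum flow = 19.
In the residual graph, reachable from Plant: {Plant, d, e, f}.
Min-cut edges: Plant→b (6), Plant→City (7), e→City (6); capacity 6 + 7 + 6 = 19.
This cut is saturated, so no flow can exceed 19.

19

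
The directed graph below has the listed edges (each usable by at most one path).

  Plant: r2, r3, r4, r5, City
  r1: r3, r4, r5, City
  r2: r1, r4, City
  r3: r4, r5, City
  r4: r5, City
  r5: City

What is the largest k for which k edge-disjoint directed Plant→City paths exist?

5

Assign every edge capacity 1; by Menger, the answer equals the max flow.
Path Plant→City (+1); total 1.
Path Plant→r2→City (+1); total 2.
Path Plant→r3→City (+1); total 3.
Path Plant→r4→City (+1); total 4.
Path Plant→r5→City (+1); total 5.
No residual Plant→City path; max flow = 5.
Certifying cut of size 5: {Plant→City, Plant→r2, Plant→r3, Plant→r4, Plant→r5}.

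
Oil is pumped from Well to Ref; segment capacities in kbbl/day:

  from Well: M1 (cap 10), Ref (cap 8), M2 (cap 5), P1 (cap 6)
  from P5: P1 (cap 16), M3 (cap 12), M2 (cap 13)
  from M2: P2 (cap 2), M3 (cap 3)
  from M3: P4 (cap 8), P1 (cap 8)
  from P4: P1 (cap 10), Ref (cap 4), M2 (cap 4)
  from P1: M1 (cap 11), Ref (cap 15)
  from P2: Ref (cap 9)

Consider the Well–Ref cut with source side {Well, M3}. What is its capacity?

45

Edges leaving {Well, M3}: Well→M2 (5), Well→P1 (6), Well→M1 (10), Well→Ref (8), M3→P4 (8), M3→P1 (8).
Cut capacity = 5 + 6 + 10 + 8 + 8 + 8 = 45.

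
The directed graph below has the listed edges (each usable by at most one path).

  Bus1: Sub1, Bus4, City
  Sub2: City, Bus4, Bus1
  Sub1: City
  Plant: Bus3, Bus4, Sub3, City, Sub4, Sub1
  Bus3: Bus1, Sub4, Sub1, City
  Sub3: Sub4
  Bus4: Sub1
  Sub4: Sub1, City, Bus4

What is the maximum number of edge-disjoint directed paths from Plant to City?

Assign every edge capacity 1; by Menger, the answer equals the max flow.
Path Plant→City (+1); total 1.
Path Plant→Bus3→City (+1); total 2.
Path Plant→Sub4→City (+1); total 3.
Path Plant→Sub1→City (+1); total 4.
No residual Plant→City path; max flow = 4.
Certifying cut of size 4: {Plant→Bus3, Plant→City, Sub1→City, Sub4→City}.

4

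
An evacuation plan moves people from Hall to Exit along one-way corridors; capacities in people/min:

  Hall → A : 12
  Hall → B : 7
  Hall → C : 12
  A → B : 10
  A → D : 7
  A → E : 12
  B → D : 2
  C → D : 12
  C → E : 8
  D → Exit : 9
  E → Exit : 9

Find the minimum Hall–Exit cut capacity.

18

Augment Hall→A→D→Exit: bottleneck 7, flow now 7.
Augment Hall→A→E→Exit: bottleneck 5, flow now 12.
Augment Hall→B→D→Exit: bottleneck 2, flow now 14.
Augment Hall→C→E→Exit: bottleneck 4, flow now 18.
No augmenting path remains; maximum flow = 18.
By max-flow min-cut, the minimum cut capacity equals the max flow.
In the residual graph, reachable from Hall: {Hall, A, B, C, D, E}.
Min-cut edges: D→Exit (9), E→Exit (9); capacity 9 + 9 = 18.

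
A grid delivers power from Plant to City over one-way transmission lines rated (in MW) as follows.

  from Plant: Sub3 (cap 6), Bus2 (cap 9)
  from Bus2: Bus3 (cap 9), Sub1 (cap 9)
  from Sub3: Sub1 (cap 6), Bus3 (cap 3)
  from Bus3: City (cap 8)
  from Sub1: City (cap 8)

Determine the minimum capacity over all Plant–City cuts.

Augment Plant→Bus2→Bus3→City: bottleneck 8, flow now 8.
Augment Plant→Bus2→Sub1→City: bottleneck 1, flow now 9.
Augment Plant→Sub3→Sub1→City: bottleneck 6, flow now 15.
No augmenting path remains; maximum flow = 15.
By max-flow min-cut, the minimum cut capacity equals the max flow.
In the residual graph, reachable from Plant: {Plant}.
Min-cut edges: Plant→Bus2 (9), Plant→Sub3 (6); capacity 9 + 6 = 15.

15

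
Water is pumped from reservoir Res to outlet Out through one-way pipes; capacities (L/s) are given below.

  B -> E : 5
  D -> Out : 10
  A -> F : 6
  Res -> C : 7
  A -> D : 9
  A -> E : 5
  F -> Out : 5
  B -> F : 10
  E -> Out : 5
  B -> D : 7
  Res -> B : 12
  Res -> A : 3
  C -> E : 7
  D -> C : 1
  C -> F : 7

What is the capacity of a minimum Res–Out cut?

Augment Res→A→D→Out: bottleneck 3, flow now 3.
Augment Res→B→D→Out: bottleneck 7, flow now 10.
Augment Res→B→E→Out: bottleneck 5, flow now 15.
Augment Res→C→F→Out: bottleneck 5, flow now 20.
No augmenting path remains; maximum flow = 20.
By max-flow min-cut, the minimum cut capacity equals the max flow.
In the residual graph, reachable from Res: {Res, B, C, E, F}.
Min-cut edges: Res→A (3), B→D (7), E→Out (5), F→Out (5); capacity 3 + 7 + 5 + 5 = 20.

20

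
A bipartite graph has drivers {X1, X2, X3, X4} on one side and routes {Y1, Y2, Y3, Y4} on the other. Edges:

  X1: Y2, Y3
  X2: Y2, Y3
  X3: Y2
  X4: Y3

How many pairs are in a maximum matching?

Unit-capacity flow: source→left, listed edges, right→sink; max matching = max flow.
Augmenting path X1→Y2 (+1); matched 1.
Augmenting path X2→Y3 (+1); matched 2.
No augmenting path remains; maximum matching = 2.
König certificate: {Y2, Y3} is a vertex cover of size 2 (every listed pair touches it), so no matching can be larger.

2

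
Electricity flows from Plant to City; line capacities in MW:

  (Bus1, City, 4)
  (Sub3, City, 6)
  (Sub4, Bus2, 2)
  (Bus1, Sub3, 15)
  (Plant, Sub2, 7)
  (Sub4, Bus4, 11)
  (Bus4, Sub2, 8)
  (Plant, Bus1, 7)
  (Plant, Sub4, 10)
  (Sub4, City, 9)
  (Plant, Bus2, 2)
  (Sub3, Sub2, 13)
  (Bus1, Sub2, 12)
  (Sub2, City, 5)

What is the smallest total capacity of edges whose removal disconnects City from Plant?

21

Augment Plant→Sub4→City: bottleneck 9, flow now 9.
Augment Plant→Bus1→City: bottleneck 4, flow now 13.
Augment Plant→Sub2→City: bottleneck 5, flow now 18.
Augment Plant→Bus1→Sub3→City: bottleneck 3, flow now 21.
No augmenting path remains; maximum flow = 21.
By max-flow min-cut, the minimum cut capacity equals the max flow.
In the residual graph, reachable from Plant: {Plant, Sub4, Bus2, Bus4, Sub2}.
Min-cut edges: Plant→Bus1 (7), Sub4→City (9), Sub2→City (5); capacity 7 + 9 + 5 = 21.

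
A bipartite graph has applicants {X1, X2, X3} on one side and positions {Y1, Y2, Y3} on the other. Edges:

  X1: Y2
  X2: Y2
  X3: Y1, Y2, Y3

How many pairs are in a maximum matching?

Unit-capacity flow: source→left, listed edges, right→sink; max matching = max flow.
Augmenting path X1→Y2 (+1); matched 1.
Augmenting path X3→Y1 (+1); matched 2.
No augmenting path remains; maximum matching = 2.
König certificate: {X3, Y2} is a vertex cover of size 2 (every listed pair touches it), so no matching can be larger.

2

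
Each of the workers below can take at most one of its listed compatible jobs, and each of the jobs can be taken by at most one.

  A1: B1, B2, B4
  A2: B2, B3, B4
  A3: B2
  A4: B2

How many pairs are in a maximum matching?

Unit-capacity flow: source→left, listed edges, right→sink; max matching = max flow.
Augmenting path A1→B1 (+1); matched 1.
Augmenting path A2→B2 (+1); matched 2.
Augmenting path A3→B2→A2→B3 (+1); matched 3.
No augmenting path remains; maximum matching = 3.
König certificate: {A1, A2, B2} is a vertex cover of size 3 (every listed pair touches it), so no matching can be larger.

3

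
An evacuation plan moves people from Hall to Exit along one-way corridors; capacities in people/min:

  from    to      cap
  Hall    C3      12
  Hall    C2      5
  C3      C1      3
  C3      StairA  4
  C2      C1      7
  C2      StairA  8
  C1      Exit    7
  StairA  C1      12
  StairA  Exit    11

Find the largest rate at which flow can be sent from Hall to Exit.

12

Augment Hall→C3→C1→Exit: bottleneck 3, flow now 3.
Augment Hall→C3→StairA→Exit: bottleneck 4, flow now 7.
Augment Hall→C2→C1→Exit: bottleneck 4, flow now 11.
Augment Hall→C2→StairA→Exit: bottleneck 1, flow now 12.
No augmenting path remains; maximum flow = 12.
In the residual graph, reachable from Hall: {Hall, C3}.
Min-cut edges: Hall→C2 (5), C3→C1 (3), C3→StairA (4); capacity 5 + 3 + 4 = 12.
This cut is saturated, so no flow can exceed 12.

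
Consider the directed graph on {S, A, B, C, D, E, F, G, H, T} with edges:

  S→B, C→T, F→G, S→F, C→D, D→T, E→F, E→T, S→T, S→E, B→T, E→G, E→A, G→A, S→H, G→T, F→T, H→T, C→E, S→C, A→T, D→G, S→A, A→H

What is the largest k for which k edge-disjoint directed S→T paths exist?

Assign every edge capacity 1; by Menger, the answer equals the max flow.
Path S→T (+1); total 1.
Path S→A→T (+1); total 2.
Path S→B→T (+1); total 3.
Path S→C→T (+1); total 4.
Path S→E→T (+1); total 5.
Path S→F→T (+1); total 6.
Path S→H→T (+1); total 7.
No residual S→T path; max flow = 7.
Certifying cut of size 7: {S→A, S→B, S→C, S→E, S→F, S→H, S→T}.

7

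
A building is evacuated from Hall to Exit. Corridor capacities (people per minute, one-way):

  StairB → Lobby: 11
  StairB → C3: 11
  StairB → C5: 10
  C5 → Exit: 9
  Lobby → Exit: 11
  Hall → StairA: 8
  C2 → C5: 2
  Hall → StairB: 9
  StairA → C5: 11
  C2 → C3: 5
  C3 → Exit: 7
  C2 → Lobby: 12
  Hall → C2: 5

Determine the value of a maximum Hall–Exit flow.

22

Augment Hall→StairA→C5→Exit: bottleneck 8, flow now 8.
Augment Hall→StairB→Lobby→Exit: bottleneck 9, flow now 17.
Augment Hall→C2→Lobby→Exit: bottleneck 2, flow now 19.
Augment Hall→C2→C3→Exit: bottleneck 3, flow now 22.
No augmenting path remains; maximum flow = 22.
In the residual graph, reachable from Hall: {Hall}.
Min-cut edges: Hall→StairA (8), Hall→StairB (9), Hall→C2 (5); capacity 8 + 9 + 5 = 22.
This cut is saturated, so no flow can exceed 22.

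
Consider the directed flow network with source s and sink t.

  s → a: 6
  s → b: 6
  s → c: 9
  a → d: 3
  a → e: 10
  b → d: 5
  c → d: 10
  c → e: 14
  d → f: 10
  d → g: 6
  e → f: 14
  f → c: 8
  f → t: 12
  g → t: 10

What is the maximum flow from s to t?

Augment s→a→d→f→t: bottleneck 3, flow now 3.
Augment s→a→e→f→t: bottleneck 3, flow now 6.
Augment s→b→d→f→t: bottleneck 5, flow now 11.
Augment s→c→d→f→t: bottleneck 1, flow now 12.
Augment s→c→d→g→t: bottleneck 6, flow now 18.
No augmenting path remains; maximum flow = 18.
In the residual graph, reachable from s: {s, a, b, c, d, e, f}.
Min-cut edges: d→g (6), f→t (12); capacity 6 + 12 = 18.
This cut is saturated, so no flow can exceed 18.

18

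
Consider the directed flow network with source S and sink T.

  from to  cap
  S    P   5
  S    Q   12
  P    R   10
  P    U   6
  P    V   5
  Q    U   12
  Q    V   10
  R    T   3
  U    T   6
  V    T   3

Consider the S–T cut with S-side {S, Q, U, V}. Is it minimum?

No — its capacity is 14, but the minimum cut has capacity 12.

Given cut capacity: 5 + 6 + 3 = 14.
Augment S→P→R→T: bottleneck 3, flow now 3.
Augment S→P→U→T: bottleneck 2, flow now 5.
Augment S→Q→U→T: bottleneck 4, flow now 9.
Augment S→Q→V→T: bottleneck 3, flow now 12.
No augmenting path remains; maximum flow = 12.
In the residual graph, reachable from S: {S, P, Q, R, U, V}.
Min-cut edges: R→T (3), U→T (6), V→T (3); capacity 3 + 6 + 3 = 12.
Cut capacity 14 exceeds the max flow 12, so it is not minimum.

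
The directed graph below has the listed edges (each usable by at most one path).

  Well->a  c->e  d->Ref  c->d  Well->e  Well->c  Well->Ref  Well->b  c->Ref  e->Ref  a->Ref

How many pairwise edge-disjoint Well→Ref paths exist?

Assign every edge capacity 1; by Menger, the answer equals the max flow.
Path Well→Ref (+1); total 1.
Path Well→a→Ref (+1); total 2.
Path Well→c→Ref (+1); total 3.
Path Well→e→Ref (+1); total 4.
No residual Well→Ref path; max flow = 4.
Certifying cut of size 4: {Well→Ref, Well→a, Well→c, Well→e}.

4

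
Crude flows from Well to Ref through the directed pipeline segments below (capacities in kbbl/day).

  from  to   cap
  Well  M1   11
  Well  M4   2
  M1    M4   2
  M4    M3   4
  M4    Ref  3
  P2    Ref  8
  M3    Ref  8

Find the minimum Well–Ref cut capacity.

Augment Well→M4→Ref: bottleneck 2, flow now 2.
Augment Well→M1→M4→Ref: bottleneck 1, flow now 3.
Augment Well→M1→M4→M3→Ref: bottleneck 1, flow now 4.
No augmenting path remains; maximum flow = 4.
By max-flow min-cut, the minimum cut capacity equals the max flow.
In the residual graph, reachable from Well: {Well, M1}.
Min-cut edges: Well→M4 (2), M1→M4 (2); capacity 2 + 2 = 4.

4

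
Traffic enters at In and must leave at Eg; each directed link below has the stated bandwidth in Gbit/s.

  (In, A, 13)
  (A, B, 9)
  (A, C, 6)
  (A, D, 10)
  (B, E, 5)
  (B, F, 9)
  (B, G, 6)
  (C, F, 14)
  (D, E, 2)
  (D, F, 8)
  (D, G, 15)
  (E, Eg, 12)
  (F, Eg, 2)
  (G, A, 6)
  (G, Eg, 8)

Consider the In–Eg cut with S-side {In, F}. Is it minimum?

No — its capacity is 15, but the minimum cut has capacity 13.

Given cut capacity: 13 + 2 = 15.
Augment In→A→B→E→Eg: bottleneck 5, flow now 5.
Augment In→A→B→F→Eg: bottleneck 2, flow now 7.
Augment In→A→B→G→Eg: bottleneck 2, flow now 9.
Augment In→A→D→E→Eg: bottleneck 2, flow now 11.
Augment In→A→D→G→Eg: bottleneck 2, flow now 13.
No augmenting path remains; maximum flow = 13.
In the residual graph, reachable from In: {In}.
Min-cut edges: In→A (13); capacity 13 = 13.
Cut capacity 15 exceeds the max flow 13, so it is not minimum.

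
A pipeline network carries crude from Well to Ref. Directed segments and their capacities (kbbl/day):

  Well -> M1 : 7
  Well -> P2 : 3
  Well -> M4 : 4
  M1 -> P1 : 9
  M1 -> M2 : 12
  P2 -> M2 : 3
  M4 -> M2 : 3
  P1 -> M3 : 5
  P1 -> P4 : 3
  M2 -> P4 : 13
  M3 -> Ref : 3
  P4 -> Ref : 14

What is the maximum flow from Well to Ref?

Augment Well→M1→P1→M3→Ref: bottleneck 3, flow now 3.
Augment Well→M1→P1→P4→Ref: bottleneck 3, flow now 6.
Augment Well→M1→M2→P4→Ref: bottleneck 1, flow now 7.
Augment Well→P2→M2→P4→Ref: bottleneck 3, flow now 10.
Augment Well→M4→M2→P4→Ref: bottleneck 3, flow now 13.
No augmenting path remains; maximum flow = 13.
In the residual graph, reachable from Well: {Well, M4}.
Min-cut edges: Well→M1 (7), Well→P2 (3), M4→M2 (3); capacity 7 + 3 + 3 = 13.
This cut is saturated, so no flow can exceed 13.

13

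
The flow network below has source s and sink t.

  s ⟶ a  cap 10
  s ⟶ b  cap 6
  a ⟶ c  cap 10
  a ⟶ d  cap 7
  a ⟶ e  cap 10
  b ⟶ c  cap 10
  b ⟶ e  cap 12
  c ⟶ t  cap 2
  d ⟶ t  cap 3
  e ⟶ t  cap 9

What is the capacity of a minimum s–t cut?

Augment s→a→c→t: bottleneck 2, flow now 2.
Augment s→a→d→t: bottleneck 3, flow now 5.
Augment s→a→e→t: bottleneck 5, flow now 10.
Augment s→b→e→t: bottleneck 4, flow now 14.
No augmenting path remains; maximum flow = 14.
By max-flow min-cut, the minimum cut capacity equals the max flow.
In the residual graph, reachable from s: {s, a, b, c, d, e}.
Min-cut edges: c→t (2), d→t (3), e→t (9); capacity 2 + 3 + 9 = 14.

14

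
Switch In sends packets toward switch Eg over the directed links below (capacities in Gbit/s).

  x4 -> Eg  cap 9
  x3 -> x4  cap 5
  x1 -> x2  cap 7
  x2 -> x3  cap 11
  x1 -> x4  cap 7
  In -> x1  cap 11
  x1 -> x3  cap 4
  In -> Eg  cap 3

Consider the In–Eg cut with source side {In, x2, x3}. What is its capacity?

19

Edges leaving {In, x2, x3}: In→x1 (11), In→Eg (3), x3→x4 (5).
Cut capacity = 11 + 3 + 5 = 19.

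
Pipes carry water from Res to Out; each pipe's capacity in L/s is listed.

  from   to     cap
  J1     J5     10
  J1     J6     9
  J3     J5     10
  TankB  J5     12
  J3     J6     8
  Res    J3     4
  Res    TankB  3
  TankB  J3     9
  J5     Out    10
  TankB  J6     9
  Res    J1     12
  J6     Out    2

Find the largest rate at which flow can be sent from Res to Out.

12

Augment Res→J3→J5→Out: bottleneck 4, flow now 4.
Augment Res→J1→J5→Out: bottleneck 6, flow now 10.
Augment Res→J1→J6→Out: bottleneck 2, flow now 12.
No augmenting path remains; maximum flow = 12.
In the residual graph, reachable from Res: {Res, J3, J1, TankB, J5, J6}.
Min-cut edges: J5→Out (10), J6→Out (2); capacity 10 + 2 = 12.
This cut is saturated, so no flow can exceed 12.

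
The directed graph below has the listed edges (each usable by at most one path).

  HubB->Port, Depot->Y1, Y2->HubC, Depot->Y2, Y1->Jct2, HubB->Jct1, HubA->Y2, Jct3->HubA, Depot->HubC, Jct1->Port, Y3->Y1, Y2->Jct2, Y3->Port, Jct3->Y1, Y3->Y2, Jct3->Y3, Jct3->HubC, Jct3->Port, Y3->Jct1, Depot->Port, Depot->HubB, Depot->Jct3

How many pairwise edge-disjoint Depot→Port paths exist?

3

Assign every edge capacity 1; by Menger, the answer equals the max flow.
Path Depot→Port (+1); total 1.
Path Depot→HubB→Port (+1); total 2.
Path Depot→Jct3→Port (+1); total 3.
No residual Depot→Port path; max flow = 3.
Certifying cut of size 3: {Depot→HubB, Depot→Jct3, Depot→Port}.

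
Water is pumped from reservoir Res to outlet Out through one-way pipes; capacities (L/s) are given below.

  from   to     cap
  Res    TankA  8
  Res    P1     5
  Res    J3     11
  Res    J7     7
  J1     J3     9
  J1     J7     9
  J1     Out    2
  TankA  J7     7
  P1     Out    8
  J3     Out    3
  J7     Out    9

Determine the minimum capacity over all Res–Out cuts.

17

Augment Res→P1→Out: bottleneck 5, flow now 5.
Augment Res→J3→Out: bottleneck 3, flow now 8.
Augment Res→J7→Out: bottleneck 7, flow now 15.
Augment Res→TankA→J7→Out: bottleneck 2, flow now 17.
No augmenting path remains; maximum flow = 17.
By max-flow min-cut, the minimum cut capacity equals the max flow.
In the residual graph, reachable from Res: {Res, TankA, J3, J7}.
Min-cut edges: Res→P1 (5), J3→Out (3), J7→Out (9); capacity 5 + 3 + 9 = 17.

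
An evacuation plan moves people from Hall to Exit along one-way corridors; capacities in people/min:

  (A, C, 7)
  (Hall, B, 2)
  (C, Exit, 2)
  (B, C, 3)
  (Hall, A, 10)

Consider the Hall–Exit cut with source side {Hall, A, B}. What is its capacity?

10

Edges leaving {Hall, A, B}: A→C (7), B→C (3).
Cut capacity = 7 + 3 = 10.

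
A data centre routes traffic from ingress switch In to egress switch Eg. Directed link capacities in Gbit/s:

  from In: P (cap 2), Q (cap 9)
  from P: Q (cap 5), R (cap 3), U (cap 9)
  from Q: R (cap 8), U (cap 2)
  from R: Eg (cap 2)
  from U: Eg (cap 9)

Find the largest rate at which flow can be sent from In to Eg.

Augment In→P→R→Eg: bottleneck 2, flow now 2.
Augment In→Q→U→Eg: bottleneck 2, flow now 4.
Augment In→Q→R→P→U→Eg: bottleneck 2, flow now 6. (uses reverse residual edge)
No augmenting path remains; maximum flow = 6.
In the residual graph, reachable from In: {In, Q, R}.
Min-cut edges: In→P (2), Q→U (2), R→Eg (2); capacity 2 + 2 + 2 = 6.
This cut is saturated, so no flow can exceed 6.

6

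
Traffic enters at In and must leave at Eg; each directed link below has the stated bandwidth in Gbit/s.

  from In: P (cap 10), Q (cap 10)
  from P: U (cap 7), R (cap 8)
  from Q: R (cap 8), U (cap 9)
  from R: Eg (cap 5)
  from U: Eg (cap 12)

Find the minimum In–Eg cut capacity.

17

Augment In→P→R→Eg: bottleneck 5, flow now 5.
Augment In→P→U→Eg: bottleneck 5, flow now 10.
Augment In→Q→U→Eg: bottleneck 7, flow now 17.
No augmenting path remains; maximum flow = 17.
By max-flow min-cut, the minimum cut capacity equals the max flow.
In the residual graph, reachable from In: {In, P, Q, R, U}.
Min-cut edges: R→Eg (5), U→Eg (12); capacity 5 + 12 = 17.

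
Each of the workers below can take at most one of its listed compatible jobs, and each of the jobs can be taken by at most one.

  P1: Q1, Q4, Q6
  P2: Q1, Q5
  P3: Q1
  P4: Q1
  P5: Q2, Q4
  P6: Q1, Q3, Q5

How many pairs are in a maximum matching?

Unit-capacity flow: source→left, listed edges, right→sink; max matching = max flow.
Augmenting path P1→Q1 (+1); matched 1.
Augmenting path P2→Q5 (+1); matched 2.
Augmenting path P5→Q2 (+1); matched 3.
Augmenting path P6→Q3 (+1); matched 4.
Augmenting path P3→Q1→P1→Q4 (+1); matched 5.
No augmenting path remains; maximum matching = 5.
König certificate: {P1, P2, P5, P6, Q1} is a vertex cover of size 5 (every listed pair touches it), so no matching can be larger.

5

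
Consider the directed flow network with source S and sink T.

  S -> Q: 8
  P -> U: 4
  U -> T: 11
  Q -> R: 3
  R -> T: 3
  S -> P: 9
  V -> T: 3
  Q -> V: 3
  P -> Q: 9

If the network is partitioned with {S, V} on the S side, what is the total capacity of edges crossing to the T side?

20

Edges leaving {S, V}: S→P (9), S→Q (8), V→T (3).
Cut capacity = 9 + 8 + 3 = 20.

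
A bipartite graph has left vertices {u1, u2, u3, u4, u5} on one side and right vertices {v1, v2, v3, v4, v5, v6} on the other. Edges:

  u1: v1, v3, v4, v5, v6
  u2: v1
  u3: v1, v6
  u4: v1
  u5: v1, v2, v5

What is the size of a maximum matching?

4

Unit-capacity flow: source→left, listed edges, right→sink; max matching = max flow.
Augmenting path u1→v1 (+1); matched 1.
Augmenting path u3→v6 (+1); matched 2.
Augmenting path u5→v2 (+1); matched 3.
Augmenting path u2→v1→u1→v3 (+1); matched 4.
No augmenting path remains; maximum matching = 4.
König certificate: {u1, u3, u5, v1} is a vertex cover of size 4 (every listed pair touches it), so no matching can be larger.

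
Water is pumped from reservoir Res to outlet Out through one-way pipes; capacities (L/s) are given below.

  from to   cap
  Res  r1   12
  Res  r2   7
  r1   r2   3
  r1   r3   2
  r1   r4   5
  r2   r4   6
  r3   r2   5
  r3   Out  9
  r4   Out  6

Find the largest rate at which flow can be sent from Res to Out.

8

Augment Res→r1→r3→Out: bottleneck 2, flow now 2.
Augment Res→r1→r4→Out: bottleneck 5, flow now 7.
Augment Res→r2→r4→Out: bottleneck 1, flow now 8.
No augmenting path remains; maximum flow = 8.
In the residual graph, reachable from Res: {Res, r1, r2, r4}.
Min-cut edges: r1→r3 (2), r4→Out (6); capacity 2 + 6 = 8.
This cut is saturated, so no flow can exceed 8.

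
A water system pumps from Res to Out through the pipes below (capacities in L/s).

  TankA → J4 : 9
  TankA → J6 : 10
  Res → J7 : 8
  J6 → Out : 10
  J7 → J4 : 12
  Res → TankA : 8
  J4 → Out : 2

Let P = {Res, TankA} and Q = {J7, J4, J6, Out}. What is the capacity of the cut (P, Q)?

Edges leaving {Res, TankA}: Res→J7 (8), TankA→J4 (9), TankA→J6 (10).
Cut capacity = 8 + 9 + 10 = 27.

27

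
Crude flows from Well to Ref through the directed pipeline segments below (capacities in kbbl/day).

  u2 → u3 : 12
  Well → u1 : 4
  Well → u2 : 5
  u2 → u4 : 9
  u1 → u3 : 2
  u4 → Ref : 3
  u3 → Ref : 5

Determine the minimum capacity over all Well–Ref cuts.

7

Augment Well→u1→u3→Ref: bottleneck 2, flow now 2.
Augment Well→u2→u3→Ref: bottleneck 3, flow now 5.
Augment Well→u2→u4→Ref: bottleneck 2, flow now 7.
No augmenting path remains; maximum flow = 7.
By max-flow min-cut, the minimum cut capacity equals the max flow.
In the residual graph, reachable from Well: {Well, u1}.
Min-cut edges: Well→u2 (5), u1→u3 (2); capacity 5 + 2 = 7.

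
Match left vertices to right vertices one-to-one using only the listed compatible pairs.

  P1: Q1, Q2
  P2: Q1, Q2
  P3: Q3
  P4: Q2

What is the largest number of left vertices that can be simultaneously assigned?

3

Unit-capacity flow: source→left, listed edges, right→sink; max matching = max flow.
Augmenting path P1→Q1 (+1); matched 1.
Augmenting path P2→Q2 (+1); matched 2.
Augmenting path P3→Q3 (+1); matched 3.
No augmenting path remains; maximum matching = 3.
König certificate: {P3, Q1, Q2} is a vertex cover of size 3 (every listed pair touches it), so no matching can be larger.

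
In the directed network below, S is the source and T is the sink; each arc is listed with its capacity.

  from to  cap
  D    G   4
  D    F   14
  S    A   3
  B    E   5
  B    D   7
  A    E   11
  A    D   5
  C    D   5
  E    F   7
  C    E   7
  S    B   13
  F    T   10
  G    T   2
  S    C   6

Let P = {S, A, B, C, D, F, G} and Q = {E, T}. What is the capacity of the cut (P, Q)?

Edges leaving {S, A, B, C, D, F, G}: A→E (11), B→E (5), C→E (7), F→T (10), G→T (2).
Cut capacity = 11 + 5 + 7 + 10 + 2 = 35.

35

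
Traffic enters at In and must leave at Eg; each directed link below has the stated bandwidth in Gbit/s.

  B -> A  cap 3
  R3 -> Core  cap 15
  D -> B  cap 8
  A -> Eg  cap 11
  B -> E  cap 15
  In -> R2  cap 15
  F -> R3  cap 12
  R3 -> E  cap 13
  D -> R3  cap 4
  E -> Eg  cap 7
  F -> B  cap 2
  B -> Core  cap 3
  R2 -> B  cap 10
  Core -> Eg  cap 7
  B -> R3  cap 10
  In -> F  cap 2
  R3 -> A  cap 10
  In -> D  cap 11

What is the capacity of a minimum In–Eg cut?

23

Augment In→D→B→Core→Eg: bottleneck 3, flow now 3.
Augment In→D→B→E→Eg: bottleneck 5, flow now 8.
Augment In→D→R3→Core→Eg: bottleneck 3, flow now 11.
Augment In→R2→B→E→Eg: bottleneck 2, flow now 13.
Augment In→R2→B→A→Eg: bottleneck 3, flow now 16.
Augment In→F→R3→Core→Eg: bottleneck 1, flow now 17.
Augment In→F→R3→A→Eg: bottleneck 1, flow now 18.
Augment In→R2→B→R3→A→Eg: bottleneck 5, flow now 23.
No augmenting path remains; maximum flow = 23.
By max-flow min-cut, the minimum cut capacity equals the max flow.
In the residual graph, reachable from In: {In, R2}.
Min-cut edges: In→D (11), In→F (2), R2→B (10); capacity 11 + 2 + 10 = 23.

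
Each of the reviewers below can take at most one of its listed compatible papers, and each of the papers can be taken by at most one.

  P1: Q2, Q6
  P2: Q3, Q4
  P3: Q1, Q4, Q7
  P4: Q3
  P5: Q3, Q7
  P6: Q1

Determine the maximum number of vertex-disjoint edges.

5

Unit-capacity flow: source→left, listed edges, right→sink; max matching = max flow.
Augmenting path P1→Q2 (+1); matched 1.
Augmenting path P2→Q3 (+1); matched 2.
Augmenting path P3→Q1 (+1); matched 3.
Augmenting path P5→Q7 (+1); matched 4.
Augmenting path P4→Q3→P2→Q4 (+1); matched 5.
No augmenting path remains; maximum matching = 5.
König certificate: {P1, Q1, Q3, Q4, Q7} is a vertex cover of size 5 (every listed pair touches it), so no matching can be larger.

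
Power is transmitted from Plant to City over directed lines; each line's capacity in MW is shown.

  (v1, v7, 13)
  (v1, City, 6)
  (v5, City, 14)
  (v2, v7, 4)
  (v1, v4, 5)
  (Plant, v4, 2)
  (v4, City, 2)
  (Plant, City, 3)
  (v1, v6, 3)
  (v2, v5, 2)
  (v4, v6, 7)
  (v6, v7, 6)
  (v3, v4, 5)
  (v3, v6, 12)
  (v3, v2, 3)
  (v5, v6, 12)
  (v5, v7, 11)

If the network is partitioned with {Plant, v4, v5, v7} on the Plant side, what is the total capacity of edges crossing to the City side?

38

Edges leaving {Plant, v4, v5, v7}: Plant→City (3), v4→v6 (7), v4→City (2), v5→v6 (12), v5→City (14).
Cut capacity = 3 + 7 + 2 + 12 + 14 = 38.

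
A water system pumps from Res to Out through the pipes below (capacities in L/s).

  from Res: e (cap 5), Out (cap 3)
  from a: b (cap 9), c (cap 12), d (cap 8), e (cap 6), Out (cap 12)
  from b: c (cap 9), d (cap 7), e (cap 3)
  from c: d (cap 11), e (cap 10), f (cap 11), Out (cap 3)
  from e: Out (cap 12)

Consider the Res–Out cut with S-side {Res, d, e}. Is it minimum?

No — its capacity is 15, but the minimum cut has capacity 8.

Given cut capacity: 3 + 12 = 15.
Augment Res→Out: bottleneck 3, flow now 3.
Augment Res→e→Out: bottleneck 5, flow now 8.
No augmenting path remains; maximum flow = 8.
In the residual graph, reachable from Res: {Res}.
Min-cut edges: Res→e (5), Res→Out (3); capacity 5 + 3 = 8.
Cut capacity 15 exceeds the max flow 8, so it is not minimum.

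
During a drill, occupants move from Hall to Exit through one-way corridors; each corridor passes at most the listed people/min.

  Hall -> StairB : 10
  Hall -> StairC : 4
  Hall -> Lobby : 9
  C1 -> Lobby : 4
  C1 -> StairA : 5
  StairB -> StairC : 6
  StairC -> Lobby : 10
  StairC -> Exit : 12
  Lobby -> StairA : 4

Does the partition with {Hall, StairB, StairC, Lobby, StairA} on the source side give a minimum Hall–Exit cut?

No — its capacity is 12, but the minimum cut has capacity 10.

Given cut capacity: 12 = 12.
Augment Hall→StairC→Exit: bottleneck 4, flow now 4.
Augment Hall→StairB→StairC→Exit: bottleneck 6, flow now 10.
No augmenting path remains; maximum flow = 10.
In the residual graph, reachable from Hall: {Hall, StairB, Lobby, StairA}.
Min-cut edges: Hall→StairC (4), StairB→StairC (6); capacity 4 + 6 = 10.
Cut capacity 12 exceeds the max flow 10, so it is not minimum.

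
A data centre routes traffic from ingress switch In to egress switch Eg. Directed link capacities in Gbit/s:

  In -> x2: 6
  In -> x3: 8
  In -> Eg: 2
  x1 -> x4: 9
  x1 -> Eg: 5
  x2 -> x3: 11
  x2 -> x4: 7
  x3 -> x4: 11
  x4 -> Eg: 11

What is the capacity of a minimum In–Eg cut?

Augment In→Eg: bottleneck 2, flow now 2.
Augment In→x2→x4→Eg: bottleneck 6, flow now 8.
Augment In→x3→x4→Eg: bottleneck 5, flow now 13.
No augmenting path remains; maximum flow = 13.
By max-flow min-cut, the minimum cut capacity equals the max flow.
In the residual graph, reachable from In: {In, x2, x3, x4}.
Min-cut edges: In→Eg (2), x4→Eg (11); capacity 2 + 11 = 13.

13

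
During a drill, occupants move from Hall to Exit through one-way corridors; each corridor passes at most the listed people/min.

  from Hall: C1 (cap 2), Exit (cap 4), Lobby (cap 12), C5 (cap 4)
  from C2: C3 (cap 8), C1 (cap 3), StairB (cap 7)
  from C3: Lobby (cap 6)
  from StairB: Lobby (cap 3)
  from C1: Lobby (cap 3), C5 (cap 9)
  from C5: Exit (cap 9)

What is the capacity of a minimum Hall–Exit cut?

10

Augment Hall→Exit: bottleneck 4, flow now 4.
Augment Hall→C5→Exit: bottleneck 4, flow now 8.
Augment Hall→C1→C5→Exit: bottleneck 2, flow now 10.
No augmenting path remains; maximum flow = 10.
By max-flow min-cut, the minimum cut capacity equals the max flow.
In the residual graph, reachable from Hall: {Hall, Lobby}.
Min-cut edges: Hall→C1 (2), Hall→C5 (4), Hall→Exit (4); capacity 2 + 4 + 4 = 10.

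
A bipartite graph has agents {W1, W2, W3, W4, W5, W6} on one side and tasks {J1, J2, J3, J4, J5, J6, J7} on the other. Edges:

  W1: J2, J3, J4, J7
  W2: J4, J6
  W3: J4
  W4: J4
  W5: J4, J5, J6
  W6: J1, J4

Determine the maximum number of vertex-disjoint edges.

Unit-capacity flow: source→left, listed edges, right→sink; max matching = max flow.
Augmenting path W1→J2 (+1); matched 1.
Augmenting path W2→J4 (+1); matched 2.
Augmenting path W5→J5 (+1); matched 3.
Augmenting path W6→J1 (+1); matched 4.
Augmenting path W3→J4→W2→J6 (+1); matched 5.
No augmenting path remains; maximum matching = 5.
König certificate: {W1, W2, W5, W6, J4} is a vertex cover of size 5 (every listed pair touches it), so no matching can be larger.

5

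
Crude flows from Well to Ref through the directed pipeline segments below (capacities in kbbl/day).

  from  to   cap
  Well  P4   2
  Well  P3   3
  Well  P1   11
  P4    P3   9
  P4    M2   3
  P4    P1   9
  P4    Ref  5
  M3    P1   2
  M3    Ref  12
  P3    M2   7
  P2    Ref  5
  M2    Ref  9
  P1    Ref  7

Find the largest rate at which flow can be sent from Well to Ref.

12

Augment Well→P4→Ref: bottleneck 2, flow now 2.
Augment Well→P1→Ref: bottleneck 7, flow now 9.
Augment Well→P3→M2→Ref: bottleneck 3, flow now 12.
No augmenting path remains; maximum flow = 12.
In the residual graph, reachable from Well: {Well, P1}.
Min-cut edges: Well→P4 (2), Well→P3 (3), P1→Ref (7); capacity 2 + 3 + 7 = 12.
This cut is saturated, so no flow can exceed 12.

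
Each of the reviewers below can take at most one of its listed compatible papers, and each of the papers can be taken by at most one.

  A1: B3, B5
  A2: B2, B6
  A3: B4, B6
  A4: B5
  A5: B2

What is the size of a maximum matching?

5

Unit-capacity flow: source→left, listed edges, right→sink; max matching = max flow.
Augmenting path A1→B3 (+1); matched 1.
Augmenting path A2→B2 (+1); matched 2.
Augmenting path A3→B4 (+1); matched 3.
Augmenting path A4→B5 (+1); matched 4.
Augmenting path A5→B2→A2→B6 (+1); matched 5.
No augmenting path remains; maximum matching = 5.
König certificate: {A1, A2, A3, A4, A5} is a vertex cover of size 5 (every listed pair touches it), so no matching can be larger.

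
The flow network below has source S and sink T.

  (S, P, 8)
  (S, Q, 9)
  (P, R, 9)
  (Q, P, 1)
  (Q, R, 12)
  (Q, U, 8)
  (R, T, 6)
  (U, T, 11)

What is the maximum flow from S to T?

14

Augment S→P→R→T: bottleneck 6, flow now 6.
Augment S→Q→U→T: bottleneck 8, flow now 14.
No augmenting path remains; maximum flow = 14.
In the residual graph, reachable from S: {S, P, Q, R}.
Min-cut edges: Q→U (8), R→T (6); capacity 8 + 6 = 14.
This cut is saturated, so no flow can exceed 14.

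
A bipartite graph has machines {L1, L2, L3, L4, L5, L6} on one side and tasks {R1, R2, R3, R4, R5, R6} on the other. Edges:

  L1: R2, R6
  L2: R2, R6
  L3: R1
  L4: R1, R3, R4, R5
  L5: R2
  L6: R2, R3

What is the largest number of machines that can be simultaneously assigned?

5

Unit-capacity flow: source→left, listed edges, right→sink; max matching = max flow.
Augmenting path L1→R2 (+1); matched 1.
Augmenting path L2→R6 (+1); matched 2.
Augmenting path L3→R1 (+1); matched 3.
Augmenting path L4→R3 (+1); matched 4.
Augmenting path L6→R3→L4→R4 (+1); matched 5.
No augmenting path remains; maximum matching = 5.
König certificate: {L3, L4, L6, R2, R6} is a vertex cover of size 5 (every listed pair touches it), so no matching can be larger.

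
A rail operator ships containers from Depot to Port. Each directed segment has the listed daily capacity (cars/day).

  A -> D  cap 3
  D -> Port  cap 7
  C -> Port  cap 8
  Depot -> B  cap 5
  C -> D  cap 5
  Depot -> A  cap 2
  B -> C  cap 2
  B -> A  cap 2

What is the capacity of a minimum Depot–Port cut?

Augment Depot→A→D→Port: bottleneck 2, flow now 2.
Augment Depot→B→C→Port: bottleneck 2, flow now 4.
Augment Depot→B→A→D→Port: bottleneck 1, flow now 5.
No augmenting path remains; maximum flow = 5.
By max-flow min-cut, the minimum cut capacity equals the max flow.
In the residual graph, reachable from Depot: {Depot, A, B}.
Min-cut edges: A→D (3), B→C (2); capacity 3 + 2 = 5.

5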